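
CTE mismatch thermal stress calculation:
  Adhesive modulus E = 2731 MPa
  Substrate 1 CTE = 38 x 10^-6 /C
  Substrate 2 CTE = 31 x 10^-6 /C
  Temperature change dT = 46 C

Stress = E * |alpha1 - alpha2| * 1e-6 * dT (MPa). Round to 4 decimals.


delta_alpha = |38 - 31| = 7 x 10^-6/C
Stress = 2731 * 7e-6 * 46
= 0.8794 MPa

0.8794


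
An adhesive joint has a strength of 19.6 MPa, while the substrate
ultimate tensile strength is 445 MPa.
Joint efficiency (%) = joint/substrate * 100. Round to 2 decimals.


Efficiency = 19.6 / 445 * 100
= 4.40%

4.40


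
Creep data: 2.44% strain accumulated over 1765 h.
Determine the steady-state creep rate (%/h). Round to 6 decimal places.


Rate = 2.44 / 1765 = 0.001382 %/h

0.001382


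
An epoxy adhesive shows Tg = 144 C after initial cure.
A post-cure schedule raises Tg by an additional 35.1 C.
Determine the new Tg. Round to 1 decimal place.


New Tg = 144 + 35.1
= 179.1 C

179.1


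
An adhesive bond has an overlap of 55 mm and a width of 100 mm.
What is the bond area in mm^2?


Bond area = overlap * width
= 55 * 100
= 5500 mm^2

5500


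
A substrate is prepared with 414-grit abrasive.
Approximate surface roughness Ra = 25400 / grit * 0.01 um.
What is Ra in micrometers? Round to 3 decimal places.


Ra = 25400 / 414 * 0.01 = 0.614 um

0.614


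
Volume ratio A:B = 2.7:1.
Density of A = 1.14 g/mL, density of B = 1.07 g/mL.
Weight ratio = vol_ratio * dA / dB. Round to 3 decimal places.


Wt ratio = 2.7 * 1.14 / 1.07
= 2.877

2.877


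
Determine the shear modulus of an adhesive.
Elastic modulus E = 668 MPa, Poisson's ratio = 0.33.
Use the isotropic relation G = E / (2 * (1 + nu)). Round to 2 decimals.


G = 668 / (2*(1+0.33)) = 668 / 2.66
= 251.13 MPa

251.13


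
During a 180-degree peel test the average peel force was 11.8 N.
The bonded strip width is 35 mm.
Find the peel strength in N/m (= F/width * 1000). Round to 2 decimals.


Peel strength = F/width * 1000
= 11.8 / 35 * 1000
= 337.14 N/m

337.14


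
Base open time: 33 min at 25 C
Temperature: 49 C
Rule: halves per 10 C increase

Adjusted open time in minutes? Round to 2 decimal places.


Acceleration = 2^((49-25)/10) = 5.2780
Open time = 33 / 5.2780 = 6.25 min

6.25


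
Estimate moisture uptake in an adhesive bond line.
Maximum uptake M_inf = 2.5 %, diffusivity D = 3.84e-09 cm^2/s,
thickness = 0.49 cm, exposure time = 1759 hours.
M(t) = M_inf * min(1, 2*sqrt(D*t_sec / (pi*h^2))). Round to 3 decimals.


Convert time: 1759 h = 6332400 s
ratio = min(1, 2*sqrt(3.84e-09*6332400/(pi*0.49^2)))
= 0.359095
M(t) = 2.5 * 0.359095 = 0.898%

0.898


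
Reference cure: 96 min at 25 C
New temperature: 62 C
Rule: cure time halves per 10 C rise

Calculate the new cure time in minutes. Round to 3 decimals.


factor = 2^((62-25)/10) = 12.9960
t_new = 96 / 12.9960 = 7.387 min

7.387


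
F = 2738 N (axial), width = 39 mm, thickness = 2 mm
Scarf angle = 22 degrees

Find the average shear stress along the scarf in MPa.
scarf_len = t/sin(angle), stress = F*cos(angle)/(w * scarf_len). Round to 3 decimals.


scarf_len = 2/sin(22 deg) = 5.3389
cos(22 deg) = 0.927184
stress = 2738*0.927184/(39*5.3389) = 12.192 MPa

12.192


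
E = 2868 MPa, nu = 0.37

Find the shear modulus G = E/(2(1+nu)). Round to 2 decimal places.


G = 2868 / (2 * 1.37)
= 1046.72 MPa

1046.72


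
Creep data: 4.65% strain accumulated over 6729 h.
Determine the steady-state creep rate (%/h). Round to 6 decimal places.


Rate = 4.65 / 6729 = 0.000691 %/h

0.000691


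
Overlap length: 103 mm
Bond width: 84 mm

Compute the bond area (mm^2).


Bond area = 103 * 84 = 8652 mm^2

8652


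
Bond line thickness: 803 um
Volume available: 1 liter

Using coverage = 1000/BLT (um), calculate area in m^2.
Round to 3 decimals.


1 L = 1e6 mm^3, thickness = 803 um = 0.803 mm
Area = 1e6 / 0.803 mm^2 = (1e6 / 0.803) / 1e6 m^2 = 1000 / 803 m^2
= 1.245 m^2

1.245


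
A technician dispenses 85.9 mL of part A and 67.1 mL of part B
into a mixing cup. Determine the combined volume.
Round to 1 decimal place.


Combined volume = 85.9 + 67.1
= 153.0 mL

153.0


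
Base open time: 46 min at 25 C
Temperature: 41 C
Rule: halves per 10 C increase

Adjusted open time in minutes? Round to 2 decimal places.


Acceleration = 2^((41-25)/10) = 3.0314
Open time = 46 / 3.0314 = 15.17 min

15.17


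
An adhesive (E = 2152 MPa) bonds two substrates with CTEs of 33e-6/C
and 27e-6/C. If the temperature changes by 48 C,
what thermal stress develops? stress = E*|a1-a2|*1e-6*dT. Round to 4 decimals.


Stress = 2152 * |33 - 27| * 1e-6 * 48
= 0.6198 MPa

0.6198


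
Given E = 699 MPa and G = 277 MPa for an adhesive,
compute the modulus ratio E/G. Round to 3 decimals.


E/G ratio = 699 / 277 = 2.523

2.523


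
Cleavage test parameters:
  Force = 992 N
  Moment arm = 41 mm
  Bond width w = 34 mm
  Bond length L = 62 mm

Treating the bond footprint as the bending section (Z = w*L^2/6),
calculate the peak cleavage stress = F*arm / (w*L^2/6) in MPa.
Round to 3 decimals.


M = 992 * 41 = 40672 N*mm
Z = 34 * 62^2 / 6 = 130696 / 6 mm^3
sigma = M / Z = 6 * 40672 / 130696 = 244032 / 130696
= 1.867 MPa

1.867


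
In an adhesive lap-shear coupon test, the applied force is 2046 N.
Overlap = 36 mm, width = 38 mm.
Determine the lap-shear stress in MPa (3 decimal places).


stress = F / (overlap * width)
= 2046 / (36 * 38)
= 1.496 MPa

1.496


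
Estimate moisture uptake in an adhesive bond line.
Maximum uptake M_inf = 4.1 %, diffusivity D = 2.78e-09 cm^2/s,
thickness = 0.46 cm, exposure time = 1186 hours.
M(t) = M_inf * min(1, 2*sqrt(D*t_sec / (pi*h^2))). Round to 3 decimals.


Convert time: 1186 h = 4269600 s
ratio = min(1, 2*sqrt(2.78e-09*4269600/(pi*0.46^2)))
= 0.267247
M(t) = 4.1 * 0.267247 = 1.096%

1.096


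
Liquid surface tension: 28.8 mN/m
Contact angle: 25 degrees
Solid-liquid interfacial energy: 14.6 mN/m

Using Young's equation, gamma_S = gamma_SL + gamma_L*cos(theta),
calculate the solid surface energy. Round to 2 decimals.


gamma_S = 14.6 + 28.8 * cos(25)
= 40.70 mN/m

40.70


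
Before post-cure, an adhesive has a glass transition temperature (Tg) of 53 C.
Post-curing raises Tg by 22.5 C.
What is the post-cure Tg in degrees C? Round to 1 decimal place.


Tg_post = Tg_base + delta_Tg
= 53 + 22.5
= 75.5 C

75.5


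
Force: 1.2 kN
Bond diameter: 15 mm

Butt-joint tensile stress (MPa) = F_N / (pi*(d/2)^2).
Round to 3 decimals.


F_N = 1.2 * 1000 = 1200.0 N
A = pi*(7.5)^2 = 176.7146 mm^2
stress = 1200.0 / 176.7146 = 6.791 MPa

6.791


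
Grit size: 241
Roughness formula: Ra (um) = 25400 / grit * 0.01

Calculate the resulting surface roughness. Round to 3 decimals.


Ra = 25400 / 241 * 0.01
= 1.054 um

1.054


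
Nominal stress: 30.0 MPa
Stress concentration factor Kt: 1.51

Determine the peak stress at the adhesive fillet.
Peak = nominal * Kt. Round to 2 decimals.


Peak stress = 30.0 * 1.51
= 45.30 MPa

45.30


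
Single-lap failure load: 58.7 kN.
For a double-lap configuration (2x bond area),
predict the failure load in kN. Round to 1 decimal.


Failure load = 58.7 * 2 = 117.4 kN

117.4


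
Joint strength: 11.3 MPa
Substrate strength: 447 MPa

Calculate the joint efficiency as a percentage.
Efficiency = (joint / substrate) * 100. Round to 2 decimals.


Efficiency = (11.3 / 447) * 100 = 2.53%

2.53


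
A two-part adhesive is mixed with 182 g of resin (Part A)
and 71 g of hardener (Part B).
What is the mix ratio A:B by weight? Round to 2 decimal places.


Mix ratio = mass_A / mass_B
= 182 / 71
= 2.56

2.56


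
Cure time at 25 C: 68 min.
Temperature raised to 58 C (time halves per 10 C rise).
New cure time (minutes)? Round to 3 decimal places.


Acceleration factor = 2^(33/10) = 9.8492
New time = 68 / 9.8492 = 6.904 min

6.904


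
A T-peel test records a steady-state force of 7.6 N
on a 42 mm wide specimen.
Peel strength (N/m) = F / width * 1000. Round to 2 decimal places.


Peel strength = 7.6 / 42 * 1000
= 180.95 N/m

180.95


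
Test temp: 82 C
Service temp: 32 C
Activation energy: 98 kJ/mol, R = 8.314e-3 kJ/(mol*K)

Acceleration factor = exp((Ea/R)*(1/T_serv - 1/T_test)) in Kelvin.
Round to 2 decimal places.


AF = exp((98/0.008314)*(1/305.15 - 1/355.15))
= 230.04

230.04


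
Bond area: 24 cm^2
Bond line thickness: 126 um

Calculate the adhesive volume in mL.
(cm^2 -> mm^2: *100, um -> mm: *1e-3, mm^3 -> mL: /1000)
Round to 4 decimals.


V = 24*100 * 126*1e-3 / 1000
= 0.3024 mL

0.3024


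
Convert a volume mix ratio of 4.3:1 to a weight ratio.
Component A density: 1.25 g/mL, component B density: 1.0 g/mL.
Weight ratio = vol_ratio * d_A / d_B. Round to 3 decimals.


= 4.3 * 1.25 / 1.0 = 5.375

5.375


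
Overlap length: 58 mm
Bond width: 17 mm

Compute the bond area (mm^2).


Bond area = 58 * 17 = 986 mm^2

986


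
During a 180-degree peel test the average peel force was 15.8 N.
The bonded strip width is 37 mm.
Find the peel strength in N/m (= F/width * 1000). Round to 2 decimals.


Peel strength = F/width * 1000
= 15.8 / 37 * 1000
= 427.03 N/m

427.03


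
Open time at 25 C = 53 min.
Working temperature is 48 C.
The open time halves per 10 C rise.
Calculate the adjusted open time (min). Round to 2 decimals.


factor = 2^((48 - 25) / 10) = 4.9246
ot = 53 / 4.9246 = 10.76 min

10.76


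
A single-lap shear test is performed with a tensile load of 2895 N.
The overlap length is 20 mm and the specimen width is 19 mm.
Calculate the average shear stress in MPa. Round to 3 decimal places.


Shear stress = F / (overlap * width)
= 2895 / (20 * 19)
= 2895 / 380
= 7.618 MPa

7.618


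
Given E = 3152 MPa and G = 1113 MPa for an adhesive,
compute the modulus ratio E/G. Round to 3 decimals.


E/G ratio = 3152 / 1113 = 2.832

2.832


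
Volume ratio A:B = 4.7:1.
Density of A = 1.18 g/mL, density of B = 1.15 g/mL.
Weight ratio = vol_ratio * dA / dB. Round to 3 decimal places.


Wt ratio = 4.7 * 1.18 / 1.15
= 4.823

4.823


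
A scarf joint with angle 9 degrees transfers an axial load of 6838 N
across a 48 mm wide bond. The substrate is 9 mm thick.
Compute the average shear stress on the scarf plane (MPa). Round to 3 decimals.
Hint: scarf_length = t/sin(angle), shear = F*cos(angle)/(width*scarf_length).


scarf_length = 9 / sin(9 deg) = 57.5321 mm
cos(9 deg) = 0.987688
shear stress = 6838 * 0.987688 / (48 * 57.5321)
= 2.446 MPa

2.446


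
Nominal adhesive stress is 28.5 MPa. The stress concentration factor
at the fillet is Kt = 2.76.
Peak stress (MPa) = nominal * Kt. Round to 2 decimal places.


Peak = 28.5 * 2.76 = 78.66 MPa

78.66


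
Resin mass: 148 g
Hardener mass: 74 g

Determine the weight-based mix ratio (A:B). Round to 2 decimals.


Ratio = 148 / 74 = 2.00

2.00


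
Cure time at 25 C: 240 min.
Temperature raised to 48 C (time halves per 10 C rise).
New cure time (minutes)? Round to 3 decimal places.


Acceleration factor = 2^(23/10) = 4.9246
New time = 240 / 4.9246 = 48.735 min

48.735


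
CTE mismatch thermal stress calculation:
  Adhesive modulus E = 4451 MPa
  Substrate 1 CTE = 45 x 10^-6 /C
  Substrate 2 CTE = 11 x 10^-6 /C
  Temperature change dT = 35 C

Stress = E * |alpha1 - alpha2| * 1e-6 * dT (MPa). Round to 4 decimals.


delta_alpha = |45 - 11| = 34 x 10^-6/C
Stress = 4451 * 34e-6 * 35
= 5.2967 MPa

5.2967


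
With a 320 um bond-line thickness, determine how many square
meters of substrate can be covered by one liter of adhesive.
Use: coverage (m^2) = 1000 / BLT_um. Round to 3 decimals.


Coverage = 1000 / 320 = 3.125 m^2

3.125


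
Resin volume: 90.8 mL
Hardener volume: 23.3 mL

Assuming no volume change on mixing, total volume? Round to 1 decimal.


V_total = 90.8 + 23.3 = 114.1 mL

114.1


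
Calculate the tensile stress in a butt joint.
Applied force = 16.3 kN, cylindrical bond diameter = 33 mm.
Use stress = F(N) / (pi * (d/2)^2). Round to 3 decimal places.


A = pi * 16.5^2 = 855.2986 mm^2
sigma = 16300.0 / 855.2986 = 19.058 MPa

19.058


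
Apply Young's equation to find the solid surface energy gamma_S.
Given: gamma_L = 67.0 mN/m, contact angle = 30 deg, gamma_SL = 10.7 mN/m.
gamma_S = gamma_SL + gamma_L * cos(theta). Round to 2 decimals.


theta_rad = 30 * pi/180 = 0.523599
gamma_S = 10.7 + 67.0 * cos(0.523599)
= 68.72 mN/m

68.72


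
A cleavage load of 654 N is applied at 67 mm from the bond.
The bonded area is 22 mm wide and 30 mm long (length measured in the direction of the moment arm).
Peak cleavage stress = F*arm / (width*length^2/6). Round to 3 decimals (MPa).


Moment = 654 * 67 = 43818 N*mm
Section modulus = 22 * 900 / 6 = 19800 / 6 mm^3
Stress = 43818 / (19800 / 6) = 262908 / 19800
= 13.278 MPa

13.278


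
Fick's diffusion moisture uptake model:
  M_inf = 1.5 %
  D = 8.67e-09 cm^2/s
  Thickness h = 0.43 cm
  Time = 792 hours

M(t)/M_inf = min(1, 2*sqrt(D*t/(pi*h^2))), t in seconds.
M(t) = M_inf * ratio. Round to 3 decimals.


t_sec = 792 * 3600 = 2851200
ratio = 2*sqrt(8.67e-09*2851200/(pi*0.43^2))
= min(1, 0.412582)
= 0.412582
M(t) = 1.5 * 0.412582 = 0.619 %

0.619


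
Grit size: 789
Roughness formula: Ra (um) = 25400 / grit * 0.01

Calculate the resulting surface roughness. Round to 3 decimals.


Ra = 25400 / 789 * 0.01
= 0.322 um

0.322


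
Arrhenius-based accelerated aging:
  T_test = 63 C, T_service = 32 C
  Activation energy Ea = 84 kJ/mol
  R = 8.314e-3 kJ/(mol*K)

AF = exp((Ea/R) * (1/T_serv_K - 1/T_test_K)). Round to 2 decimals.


T_test_K = 336.15, T_serv_K = 305.15
AF = exp((84/8.314e-3) * (1/305.15 - 1/336.15))
= 21.19

21.19


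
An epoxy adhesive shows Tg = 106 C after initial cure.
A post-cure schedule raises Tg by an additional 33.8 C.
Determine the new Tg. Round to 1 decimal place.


New Tg = 106 + 33.8
= 139.8 C

139.8


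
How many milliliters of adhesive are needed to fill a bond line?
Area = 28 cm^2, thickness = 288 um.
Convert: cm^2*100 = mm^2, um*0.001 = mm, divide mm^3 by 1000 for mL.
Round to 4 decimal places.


= (28 * 100) * (288 * 0.001) / 1000
= 0.8064 mL

0.8064


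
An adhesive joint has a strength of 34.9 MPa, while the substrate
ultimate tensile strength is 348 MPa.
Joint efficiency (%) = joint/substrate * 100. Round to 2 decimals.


Efficiency = 34.9 / 348 * 100
= 10.03%

10.03


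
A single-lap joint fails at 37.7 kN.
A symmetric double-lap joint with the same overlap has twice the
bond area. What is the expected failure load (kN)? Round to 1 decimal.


Double-lap load = 2 * 37.7 = 75.4 kN

75.4


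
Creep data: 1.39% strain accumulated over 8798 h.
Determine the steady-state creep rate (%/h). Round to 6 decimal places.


Rate = 1.39 / 8798 = 0.000158 %/h

0.000158


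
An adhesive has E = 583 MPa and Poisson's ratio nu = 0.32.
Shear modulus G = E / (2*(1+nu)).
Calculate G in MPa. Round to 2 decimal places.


G = 583 / (2*(1+0.32))
= 583 / 2.64
= 220.83 MPa

220.83


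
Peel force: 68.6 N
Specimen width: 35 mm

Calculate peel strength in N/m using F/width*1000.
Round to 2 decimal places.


Peel strength = 68.6 / 35 * 1000 = 1960.00 N/m

1960.00


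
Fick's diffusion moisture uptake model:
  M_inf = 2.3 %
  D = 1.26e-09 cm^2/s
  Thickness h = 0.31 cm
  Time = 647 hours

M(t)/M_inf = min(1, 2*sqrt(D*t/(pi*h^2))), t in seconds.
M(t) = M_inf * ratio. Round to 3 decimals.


t_sec = 647 * 3600 = 2329200
ratio = 2*sqrt(1.26e-09*2329200/(pi*0.31^2))
= min(1, 0.197189)
= 0.197189
M(t) = 2.3 * 0.197189 = 0.454 %

0.454


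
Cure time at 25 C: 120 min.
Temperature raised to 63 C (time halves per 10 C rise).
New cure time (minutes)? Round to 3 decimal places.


Acceleration factor = 2^(38/10) = 13.9288
New time = 120 / 13.9288 = 8.615 min

8.615


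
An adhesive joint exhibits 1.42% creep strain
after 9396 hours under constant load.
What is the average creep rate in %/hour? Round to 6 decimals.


Creep rate = strain / time
= 1.42 / 9396
= 0.000151 %/h

0.000151


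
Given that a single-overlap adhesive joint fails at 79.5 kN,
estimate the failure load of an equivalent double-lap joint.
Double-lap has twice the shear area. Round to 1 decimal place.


Double-lap factor = 2
Expected load = 79.5 * 2 = 159.0 kN

159.0


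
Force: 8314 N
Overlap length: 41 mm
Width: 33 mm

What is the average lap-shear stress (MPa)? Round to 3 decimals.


Average shear stress = F / (overlap * width)
= 8314 / (41 * 33)
= 6.145 MPa

6.145


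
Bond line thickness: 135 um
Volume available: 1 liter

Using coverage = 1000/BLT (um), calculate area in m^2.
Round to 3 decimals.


1 L = 1e6 mm^3, thickness = 135 um = 0.135 mm
Area = 1e6 / 0.135 mm^2 = (1e6 / 0.135) / 1e6 m^2 = 1000 / 135 m^2
= 7.407 m^2

7.407


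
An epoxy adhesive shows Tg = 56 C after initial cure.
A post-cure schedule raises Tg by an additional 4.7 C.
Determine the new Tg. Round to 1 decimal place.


New Tg = 56 + 4.7
= 60.7 C

60.7


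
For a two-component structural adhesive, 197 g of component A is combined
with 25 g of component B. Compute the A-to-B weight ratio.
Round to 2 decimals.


Weight ratio A:B = 197 / 25
= 7.88

7.88


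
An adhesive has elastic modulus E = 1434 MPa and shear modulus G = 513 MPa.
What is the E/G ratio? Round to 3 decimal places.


E/G = 1434 / 513 = 2.795

2.795


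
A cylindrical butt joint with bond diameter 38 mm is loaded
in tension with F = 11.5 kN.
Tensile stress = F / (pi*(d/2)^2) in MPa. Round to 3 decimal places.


Area = pi * (38/2)^2 = 1134.1149 mm^2
Stress = 11.5*1000 / 1134.1149
= 10.140 MPa

10.140


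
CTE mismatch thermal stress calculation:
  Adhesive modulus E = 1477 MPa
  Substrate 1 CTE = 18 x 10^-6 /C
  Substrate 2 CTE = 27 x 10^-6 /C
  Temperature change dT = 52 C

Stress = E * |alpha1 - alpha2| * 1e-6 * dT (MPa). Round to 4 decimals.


delta_alpha = |18 - 27| = 9 x 10^-6/C
Stress = 1477 * 9e-6 * 52
= 0.6912 MPa

0.6912


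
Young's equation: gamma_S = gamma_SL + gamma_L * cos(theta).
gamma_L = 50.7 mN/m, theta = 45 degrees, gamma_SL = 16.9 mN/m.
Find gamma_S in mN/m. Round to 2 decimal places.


cos(45 deg) = 0.707107
gamma_S = 16.9 + 50.7 * 0.707107
= 52.75 mN/m

52.75


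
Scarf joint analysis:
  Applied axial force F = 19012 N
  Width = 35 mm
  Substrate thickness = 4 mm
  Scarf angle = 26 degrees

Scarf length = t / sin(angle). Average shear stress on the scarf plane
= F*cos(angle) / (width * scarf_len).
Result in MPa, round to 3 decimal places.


Scarf length = 4 / sin(26 deg) = 9.1247 mm
cos(26 deg) = 0.898794
Shear = 19012 * 0.898794 / (35 * 9.1247)
= 53.506 MPa

53.506


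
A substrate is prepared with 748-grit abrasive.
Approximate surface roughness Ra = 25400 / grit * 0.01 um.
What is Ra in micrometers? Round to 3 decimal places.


Ra = 25400 / 748 * 0.01 = 0.340 um

0.340


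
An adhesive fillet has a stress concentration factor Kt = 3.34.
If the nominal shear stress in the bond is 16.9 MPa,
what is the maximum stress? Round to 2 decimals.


Max stress = 16.9 * 3.34 = 56.45 MPa

56.45


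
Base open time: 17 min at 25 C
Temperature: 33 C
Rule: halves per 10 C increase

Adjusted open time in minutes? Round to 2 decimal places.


Acceleration = 2^((33-25)/10) = 1.7411
Open time = 17 / 1.7411 = 9.76 min

9.76


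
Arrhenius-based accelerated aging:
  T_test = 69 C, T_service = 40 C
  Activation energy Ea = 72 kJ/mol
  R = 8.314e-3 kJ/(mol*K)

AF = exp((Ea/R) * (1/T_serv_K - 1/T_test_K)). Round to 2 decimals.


T_test_K = 342.15, T_serv_K = 313.15
AF = exp((72/8.314e-3) * (1/313.15 - 1/342.15))
= 10.42

10.42


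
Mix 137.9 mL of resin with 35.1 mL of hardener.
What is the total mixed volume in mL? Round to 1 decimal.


Total = 137.9 + 35.1 = 173.0 mL

173.0


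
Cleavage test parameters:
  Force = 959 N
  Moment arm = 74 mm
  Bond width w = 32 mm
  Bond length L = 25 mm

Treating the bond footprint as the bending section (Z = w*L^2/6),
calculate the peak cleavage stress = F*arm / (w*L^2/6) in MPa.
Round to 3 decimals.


M = 959 * 74 = 70966 N*mm
Z = 32 * 25^2 / 6 = 20000 / 6 mm^3
sigma = M / Z = 6 * 70966 / 20000 = 425796 / 20000
= 21.290 MPa

21.290


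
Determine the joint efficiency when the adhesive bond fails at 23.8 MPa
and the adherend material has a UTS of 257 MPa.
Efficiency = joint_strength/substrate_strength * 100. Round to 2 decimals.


Joint efficiency = 23.8 / 257 * 100
= 9.26%

9.26


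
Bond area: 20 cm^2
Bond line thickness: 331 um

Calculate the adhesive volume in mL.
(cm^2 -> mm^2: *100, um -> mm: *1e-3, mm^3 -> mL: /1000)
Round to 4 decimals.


V = 20*100 * 331*1e-3 / 1000
= 0.6620 mL

0.6620


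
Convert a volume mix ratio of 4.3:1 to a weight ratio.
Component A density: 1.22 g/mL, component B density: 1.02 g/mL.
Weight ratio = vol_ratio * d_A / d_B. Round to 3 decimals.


= 4.3 * 1.22 / 1.02 = 5.143

5.143


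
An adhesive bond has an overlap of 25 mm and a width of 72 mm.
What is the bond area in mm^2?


Bond area = overlap * width
= 25 * 72
= 1800 mm^2

1800


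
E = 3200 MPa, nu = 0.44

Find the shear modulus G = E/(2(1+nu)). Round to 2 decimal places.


G = 3200 / (2 * 1.44)
= 1111.11 MPa

1111.11


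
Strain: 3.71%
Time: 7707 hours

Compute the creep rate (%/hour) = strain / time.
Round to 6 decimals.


Creep rate = 3.71 / 7707
= 0.000481 %/h

0.000481


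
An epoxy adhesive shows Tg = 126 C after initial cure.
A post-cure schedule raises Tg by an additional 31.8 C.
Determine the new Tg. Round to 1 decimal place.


New Tg = 126 + 31.8
= 157.8 C

157.8


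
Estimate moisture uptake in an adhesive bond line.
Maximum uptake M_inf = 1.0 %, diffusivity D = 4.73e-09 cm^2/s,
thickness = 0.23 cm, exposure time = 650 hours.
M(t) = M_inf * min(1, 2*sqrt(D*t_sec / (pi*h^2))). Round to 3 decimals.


Convert time: 650 h = 2340000 s
ratio = min(1, 2*sqrt(4.73e-09*2340000/(pi*0.23^2)))
= 0.516138
M(t) = 1.0 * 0.516138 = 0.516%

0.516


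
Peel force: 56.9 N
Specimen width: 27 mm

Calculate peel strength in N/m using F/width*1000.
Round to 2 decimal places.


Peel strength = 56.9 / 27 * 1000 = 2107.41 N/m

2107.41


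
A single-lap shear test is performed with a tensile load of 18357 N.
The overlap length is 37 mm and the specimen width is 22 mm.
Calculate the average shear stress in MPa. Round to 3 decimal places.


Shear stress = F / (overlap * width)
= 18357 / (37 * 22)
= 18357 / 814
= 22.552 MPa

22.552


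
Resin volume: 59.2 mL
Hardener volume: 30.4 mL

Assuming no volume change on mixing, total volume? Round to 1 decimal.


V_total = 59.2 + 30.4 = 89.6 mL

89.6


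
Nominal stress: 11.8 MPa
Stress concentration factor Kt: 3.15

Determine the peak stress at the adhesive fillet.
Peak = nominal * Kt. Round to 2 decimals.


Peak stress = 11.8 * 3.15
= 37.17 MPa

37.17


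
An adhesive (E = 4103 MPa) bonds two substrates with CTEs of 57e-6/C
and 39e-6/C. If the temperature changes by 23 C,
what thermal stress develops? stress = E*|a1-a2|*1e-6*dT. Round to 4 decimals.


Stress = 4103 * |57 - 39| * 1e-6 * 23
= 1.6986 MPa

1.6986


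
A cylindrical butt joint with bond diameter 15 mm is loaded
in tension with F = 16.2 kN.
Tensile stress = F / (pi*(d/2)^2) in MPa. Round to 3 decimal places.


Area = pi * (15/2)^2 = 176.7146 mm^2
Stress = 16.2*1000 / 176.7146
= 91.673 MPa

91.673


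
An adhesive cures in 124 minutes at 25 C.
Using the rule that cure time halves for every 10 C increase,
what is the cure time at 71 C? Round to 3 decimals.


Factor = 2^((71 - 25) / 10) = 24.2515
Cure time = 124 / 24.2515
= 5.113 minutes

5.113


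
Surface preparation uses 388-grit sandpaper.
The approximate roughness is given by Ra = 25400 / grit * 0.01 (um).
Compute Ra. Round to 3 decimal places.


Ra = 25400 / 388 * 0.01
= 254 / 388
= 0.655 um

0.655


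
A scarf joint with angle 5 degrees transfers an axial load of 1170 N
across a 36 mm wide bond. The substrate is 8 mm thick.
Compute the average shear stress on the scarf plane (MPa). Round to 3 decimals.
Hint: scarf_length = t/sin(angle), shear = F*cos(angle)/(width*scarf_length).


scarf_length = 8 / sin(5 deg) = 91.7897 mm
cos(5 deg) = 0.996195
shear stress = 1170 * 0.996195 / (36 * 91.7897)
= 0.353 MPa

0.353


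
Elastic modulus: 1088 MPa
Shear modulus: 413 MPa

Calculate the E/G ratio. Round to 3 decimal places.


E / G = 1088 / 413 = 2.634

2.634


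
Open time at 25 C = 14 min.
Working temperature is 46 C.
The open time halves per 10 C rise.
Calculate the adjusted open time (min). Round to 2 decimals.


factor = 2^((46 - 25) / 10) = 4.2871
ot = 14 / 4.2871 = 3.27 min

3.27


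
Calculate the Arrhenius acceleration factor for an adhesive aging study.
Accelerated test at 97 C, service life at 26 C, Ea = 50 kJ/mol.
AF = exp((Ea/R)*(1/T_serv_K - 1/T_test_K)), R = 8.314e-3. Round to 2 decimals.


T_test = 370.15 K, T_serv = 299.15 K
Ea/R = 50 / 0.008314 = 6013.95
AF = exp(6013.95 * (1/299.15 - 1/370.15))
= 47.28

47.28


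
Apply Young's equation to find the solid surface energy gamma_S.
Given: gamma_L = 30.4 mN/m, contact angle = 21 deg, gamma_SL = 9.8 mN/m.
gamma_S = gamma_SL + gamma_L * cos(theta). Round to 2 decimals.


theta_rad = 21 * pi/180 = 0.366519
gamma_S = 9.8 + 30.4 * cos(0.366519)
= 38.18 mN/m

38.18


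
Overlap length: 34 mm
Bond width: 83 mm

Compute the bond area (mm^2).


Bond area = 34 * 83 = 2822 mm^2

2822


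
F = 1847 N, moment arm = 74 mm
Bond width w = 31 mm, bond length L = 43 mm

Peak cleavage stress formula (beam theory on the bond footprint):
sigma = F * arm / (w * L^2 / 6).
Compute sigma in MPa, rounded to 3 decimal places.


sigma = (1847 * 74) / (31 * 1849 / 6)
= 136678 * 6 / 57319
= 820068 / 57319
= 14.307 MPa

14.307


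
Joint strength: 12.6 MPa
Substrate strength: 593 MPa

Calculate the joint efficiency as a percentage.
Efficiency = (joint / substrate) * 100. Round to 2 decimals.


Efficiency = (12.6 / 593) * 100 = 2.12%

2.12


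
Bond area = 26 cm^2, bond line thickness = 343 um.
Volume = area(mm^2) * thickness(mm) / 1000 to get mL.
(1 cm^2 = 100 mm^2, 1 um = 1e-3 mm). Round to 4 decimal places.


area_mm2 = 26 * 100 = 2600
blt_mm = 343 * 1e-3 = 0.343
vol_mm3 = 2600 * 0.343 = 891.8
vol_mL = 891.8 / 1000 = 0.8918 mL

0.8918


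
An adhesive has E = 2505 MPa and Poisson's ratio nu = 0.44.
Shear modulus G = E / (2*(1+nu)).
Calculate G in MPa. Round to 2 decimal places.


G = 2505 / (2*(1+0.44))
= 2505 / 2.88
= 869.79 MPa

869.79


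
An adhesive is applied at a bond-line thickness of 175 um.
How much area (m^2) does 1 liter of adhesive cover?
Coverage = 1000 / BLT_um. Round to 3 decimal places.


Coverage = 1000 / 175 = 5.714 m^2

5.714


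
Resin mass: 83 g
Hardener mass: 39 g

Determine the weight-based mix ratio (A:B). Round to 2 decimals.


Ratio = 83 / 39 = 2.13

2.13


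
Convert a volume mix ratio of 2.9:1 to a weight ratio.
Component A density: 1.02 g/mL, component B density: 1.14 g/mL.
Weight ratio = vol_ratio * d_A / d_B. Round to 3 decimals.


= 2.9 * 1.02 / 1.14 = 2.595

2.595


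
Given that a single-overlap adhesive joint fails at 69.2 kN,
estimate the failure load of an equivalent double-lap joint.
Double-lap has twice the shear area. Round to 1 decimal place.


Double-lap factor = 2
Expected load = 69.2 * 2 = 138.4 kN

138.4


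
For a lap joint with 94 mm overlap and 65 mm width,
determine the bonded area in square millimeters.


Area = 94 * 65 = 6110 mm^2

6110


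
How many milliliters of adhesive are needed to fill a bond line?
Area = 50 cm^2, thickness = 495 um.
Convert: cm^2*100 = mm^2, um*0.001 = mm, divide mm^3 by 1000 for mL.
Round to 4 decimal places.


= (50 * 100) * (495 * 0.001) / 1000
= 2.4750 mL

2.4750


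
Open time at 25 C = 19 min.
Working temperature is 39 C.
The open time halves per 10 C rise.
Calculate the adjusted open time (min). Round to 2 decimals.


factor = 2^((39 - 25) / 10) = 2.6390
ot = 19 / 2.6390 = 7.20 min

7.20


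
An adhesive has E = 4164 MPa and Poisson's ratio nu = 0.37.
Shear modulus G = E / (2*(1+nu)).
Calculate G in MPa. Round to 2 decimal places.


G = 4164 / (2*(1+0.37))
= 4164 / 2.74
= 1519.71 MPa

1519.71


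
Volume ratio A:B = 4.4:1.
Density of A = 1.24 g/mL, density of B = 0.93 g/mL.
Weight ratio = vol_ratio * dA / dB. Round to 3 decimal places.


Wt ratio = 4.4 * 1.24 / 0.93
= 5.867

5.867


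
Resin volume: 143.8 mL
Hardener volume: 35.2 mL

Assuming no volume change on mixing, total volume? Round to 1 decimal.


V_total = 143.8 + 35.2 = 179.0 mL

179.0


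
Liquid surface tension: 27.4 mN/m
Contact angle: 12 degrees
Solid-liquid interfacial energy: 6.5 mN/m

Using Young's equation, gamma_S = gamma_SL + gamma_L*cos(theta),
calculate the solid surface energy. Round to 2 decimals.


gamma_S = 6.5 + 27.4 * cos(12)
= 33.30 mN/m

33.30


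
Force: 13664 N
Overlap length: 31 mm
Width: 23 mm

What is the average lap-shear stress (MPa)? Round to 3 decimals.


Average shear stress = F / (overlap * width)
= 13664 / (31 * 23)
= 19.164 MPa

19.164


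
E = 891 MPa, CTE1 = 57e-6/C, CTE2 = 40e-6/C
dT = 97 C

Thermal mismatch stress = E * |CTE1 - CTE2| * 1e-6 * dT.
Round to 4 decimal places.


= 891 * 17e-6 * 97
= 1.4693 MPa

1.4693


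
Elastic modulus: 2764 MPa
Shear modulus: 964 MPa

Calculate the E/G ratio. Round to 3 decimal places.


E / G = 2764 / 964 = 2.867

2.867


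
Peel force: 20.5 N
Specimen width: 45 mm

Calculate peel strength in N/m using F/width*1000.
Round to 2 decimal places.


Peel strength = 20.5 / 45 * 1000 = 455.56 N/m

455.56


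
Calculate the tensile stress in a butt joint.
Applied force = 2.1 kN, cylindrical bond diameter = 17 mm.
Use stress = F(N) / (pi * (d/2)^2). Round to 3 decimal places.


A = pi * 8.5^2 = 226.9801 mm^2
sigma = 2100.0 / 226.9801 = 9.252 MPa

9.252


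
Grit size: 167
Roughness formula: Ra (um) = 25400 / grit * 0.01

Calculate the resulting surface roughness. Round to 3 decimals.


Ra = 25400 / 167 * 0.01
= 1.521 um

1.521


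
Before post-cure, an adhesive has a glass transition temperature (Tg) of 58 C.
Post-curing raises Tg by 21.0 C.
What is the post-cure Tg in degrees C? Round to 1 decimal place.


Tg_post = Tg_base + delta_Tg
= 58 + 21.0
= 79.0 C

79.0


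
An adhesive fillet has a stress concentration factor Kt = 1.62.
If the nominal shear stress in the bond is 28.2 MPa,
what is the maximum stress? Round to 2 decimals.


Max stress = 28.2 * 1.62 = 45.68 MPa

45.68


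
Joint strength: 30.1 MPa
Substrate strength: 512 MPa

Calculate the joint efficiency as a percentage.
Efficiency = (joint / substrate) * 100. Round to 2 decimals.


Efficiency = (30.1 / 512) * 100 = 5.88%

5.88


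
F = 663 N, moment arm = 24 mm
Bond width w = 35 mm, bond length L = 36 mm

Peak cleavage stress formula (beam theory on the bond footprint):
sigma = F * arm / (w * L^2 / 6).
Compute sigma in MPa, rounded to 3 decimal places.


sigma = (663 * 24) / (35 * 1296 / 6)
= 15912 * 6 / 45360
= 95472 / 45360
= 2.105 MPa

2.105


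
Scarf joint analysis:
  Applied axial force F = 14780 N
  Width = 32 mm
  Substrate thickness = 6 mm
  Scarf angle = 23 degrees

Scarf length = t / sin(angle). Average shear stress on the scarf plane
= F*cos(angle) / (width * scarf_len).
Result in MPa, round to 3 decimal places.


Scarf length = 6 / sin(23 deg) = 15.3558 mm
cos(23 deg) = 0.920505
Shear = 14780 * 0.920505 / (32 * 15.3558)
= 27.687 MPa

27.687


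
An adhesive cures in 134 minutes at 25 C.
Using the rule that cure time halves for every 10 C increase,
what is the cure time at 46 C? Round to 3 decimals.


Factor = 2^((46 - 25) / 10) = 4.2871
Cure time = 134 / 4.2871
= 31.257 minutes

31.257


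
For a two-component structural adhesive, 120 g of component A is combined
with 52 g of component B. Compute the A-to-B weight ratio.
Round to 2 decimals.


Weight ratio A:B = 120 / 52
= 2.31

2.31


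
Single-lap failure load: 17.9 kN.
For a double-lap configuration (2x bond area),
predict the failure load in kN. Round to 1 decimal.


Failure load = 17.9 * 2 = 35.8 kN

35.8


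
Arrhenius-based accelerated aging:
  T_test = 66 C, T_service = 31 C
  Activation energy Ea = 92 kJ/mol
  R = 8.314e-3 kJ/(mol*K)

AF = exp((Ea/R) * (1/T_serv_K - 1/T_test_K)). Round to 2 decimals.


T_test_K = 339.15, T_serv_K = 304.15
AF = exp((92/8.314e-3) * (1/304.15 - 1/339.15))
= 42.72

42.72


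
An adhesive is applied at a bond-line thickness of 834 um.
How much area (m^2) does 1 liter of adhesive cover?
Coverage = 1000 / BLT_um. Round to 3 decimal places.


Coverage = 1000 / 834 = 1.199 m^2

1.199


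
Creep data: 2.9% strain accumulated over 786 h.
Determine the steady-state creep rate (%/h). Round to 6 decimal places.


Rate = 2.9 / 786 = 0.003690 %/h

0.003690


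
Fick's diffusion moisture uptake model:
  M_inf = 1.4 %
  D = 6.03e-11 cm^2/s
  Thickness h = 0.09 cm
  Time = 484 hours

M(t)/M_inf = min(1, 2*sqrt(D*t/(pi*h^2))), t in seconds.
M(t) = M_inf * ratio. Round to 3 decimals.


t_sec = 484 * 3600 = 1742400
ratio = 2*sqrt(6.03e-11*1742400/(pi*0.09^2))
= min(1, 0.128512)
= 0.128512
M(t) = 1.4 * 0.128512 = 0.180 %

0.180


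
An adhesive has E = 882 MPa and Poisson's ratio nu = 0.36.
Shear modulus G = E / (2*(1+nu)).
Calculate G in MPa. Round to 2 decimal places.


G = 882 / (2*(1+0.36))
= 882 / 2.72
= 324.26 MPa

324.26


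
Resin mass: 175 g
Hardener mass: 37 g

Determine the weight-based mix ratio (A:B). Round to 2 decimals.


Ratio = 175 / 37 = 4.73

4.73


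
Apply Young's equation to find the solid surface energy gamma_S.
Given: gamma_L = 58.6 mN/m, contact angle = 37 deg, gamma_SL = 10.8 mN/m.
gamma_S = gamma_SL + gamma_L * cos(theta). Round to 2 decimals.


theta_rad = 37 * pi/180 = 0.645772
gamma_S = 10.8 + 58.6 * cos(0.645772)
= 57.60 mN/m

57.60


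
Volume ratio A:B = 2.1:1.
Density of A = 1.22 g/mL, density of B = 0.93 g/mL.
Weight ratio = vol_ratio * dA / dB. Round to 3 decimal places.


Wt ratio = 2.1 * 1.22 / 0.93
= 2.755

2.755


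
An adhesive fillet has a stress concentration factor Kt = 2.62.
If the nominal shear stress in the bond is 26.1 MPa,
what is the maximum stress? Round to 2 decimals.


Max stress = 26.1 * 2.62 = 68.38 MPa

68.38


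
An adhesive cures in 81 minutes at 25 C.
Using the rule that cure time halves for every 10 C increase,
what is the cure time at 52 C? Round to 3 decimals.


Factor = 2^((52 - 25) / 10) = 6.4980
Cure time = 81 / 6.4980
= 12.465 minutes

12.465


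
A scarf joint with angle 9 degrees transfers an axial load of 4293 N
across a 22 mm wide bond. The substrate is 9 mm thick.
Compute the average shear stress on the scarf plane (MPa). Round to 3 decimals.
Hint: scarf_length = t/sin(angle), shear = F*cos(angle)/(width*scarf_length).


scarf_length = 9 / sin(9 deg) = 57.5321 mm
cos(9 deg) = 0.987688
shear stress = 4293 * 0.987688 / (22 * 57.5321)
= 3.350 MPa

3.350


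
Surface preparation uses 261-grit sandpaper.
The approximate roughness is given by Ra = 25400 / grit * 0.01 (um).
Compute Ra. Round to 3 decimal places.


Ra = 25400 / 261 * 0.01
= 254 / 261
= 0.973 um

0.973


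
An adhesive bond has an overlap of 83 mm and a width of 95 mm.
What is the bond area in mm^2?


Bond area = overlap * width
= 83 * 95
= 7885 mm^2

7885


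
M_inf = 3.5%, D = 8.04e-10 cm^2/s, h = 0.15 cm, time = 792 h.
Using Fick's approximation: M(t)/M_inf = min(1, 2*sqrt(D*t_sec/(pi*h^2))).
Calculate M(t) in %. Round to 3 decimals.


t = 2851200 s
ratio = min(1, 2*sqrt(8.04e-10*2851200/(pi*0.0225)))
= 0.360168
M(t) = 3.5 * 0.360168 = 1.261%

1.261


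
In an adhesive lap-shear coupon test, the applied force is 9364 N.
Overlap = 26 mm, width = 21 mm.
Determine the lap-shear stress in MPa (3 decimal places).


stress = F / (overlap * width)
= 9364 / (26 * 21)
= 17.150 MPa

17.150


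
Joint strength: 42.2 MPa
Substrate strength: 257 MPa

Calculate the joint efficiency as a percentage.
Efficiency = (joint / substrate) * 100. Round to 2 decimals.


Efficiency = (42.2 / 257) * 100 = 16.42%

16.42


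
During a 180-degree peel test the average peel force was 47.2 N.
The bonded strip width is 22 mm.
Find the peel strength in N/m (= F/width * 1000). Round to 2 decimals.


Peel strength = F/width * 1000
= 47.2 / 22 * 1000
= 2145.45 N/m

2145.45


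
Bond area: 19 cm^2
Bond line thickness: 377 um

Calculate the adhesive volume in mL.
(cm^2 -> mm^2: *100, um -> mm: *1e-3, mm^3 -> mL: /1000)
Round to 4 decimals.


V = 19*100 * 377*1e-3 / 1000
= 0.7163 mL

0.7163


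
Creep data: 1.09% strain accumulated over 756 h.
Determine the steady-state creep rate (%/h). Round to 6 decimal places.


Rate = 1.09 / 756 = 0.001442 %/h

0.001442


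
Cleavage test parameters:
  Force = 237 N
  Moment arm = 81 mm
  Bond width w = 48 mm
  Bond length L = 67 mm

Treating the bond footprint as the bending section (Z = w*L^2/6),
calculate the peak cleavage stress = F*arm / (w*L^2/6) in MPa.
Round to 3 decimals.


M = 237 * 81 = 19197 N*mm
Z = 48 * 67^2 / 6 = 215472 / 6 mm^3
sigma = M / Z = 6 * 19197 / 215472 = 115182 / 215472
= 0.535 MPa

0.535


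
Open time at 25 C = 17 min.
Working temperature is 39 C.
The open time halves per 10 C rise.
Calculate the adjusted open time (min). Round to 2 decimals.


factor = 2^((39 - 25) / 10) = 2.6390
ot = 17 / 2.6390 = 6.44 min

6.44


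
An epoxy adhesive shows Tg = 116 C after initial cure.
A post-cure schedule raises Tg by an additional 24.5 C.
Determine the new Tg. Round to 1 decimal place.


New Tg = 116 + 24.5
= 140.5 C

140.5


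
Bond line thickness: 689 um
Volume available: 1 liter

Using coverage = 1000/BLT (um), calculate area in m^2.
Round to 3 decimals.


1 L = 1e6 mm^3, thickness = 689 um = 0.689 mm
Area = 1e6 / 0.689 mm^2 = (1e6 / 0.689) / 1e6 m^2 = 1000 / 689 m^2
= 1.451 m^2

1.451


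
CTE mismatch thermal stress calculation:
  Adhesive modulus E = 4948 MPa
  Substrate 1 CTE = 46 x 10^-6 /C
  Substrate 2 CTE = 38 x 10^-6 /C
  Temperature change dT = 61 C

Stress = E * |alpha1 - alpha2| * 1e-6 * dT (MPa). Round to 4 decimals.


delta_alpha = |46 - 38| = 8 x 10^-6/C
Stress = 4948 * 8e-6 * 61
= 2.4146 MPa

2.4146


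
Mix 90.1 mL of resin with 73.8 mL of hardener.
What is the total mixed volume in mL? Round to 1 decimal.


Total = 90.1 + 73.8 = 163.9 mL

163.9


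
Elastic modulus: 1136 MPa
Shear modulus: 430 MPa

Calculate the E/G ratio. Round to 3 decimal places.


E / G = 1136 / 430 = 2.642

2.642


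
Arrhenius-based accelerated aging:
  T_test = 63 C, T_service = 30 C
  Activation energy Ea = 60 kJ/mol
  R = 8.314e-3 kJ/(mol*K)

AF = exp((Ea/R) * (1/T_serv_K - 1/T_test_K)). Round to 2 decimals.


T_test_K = 336.15, T_serv_K = 303.15
AF = exp((60/8.314e-3) * (1/303.15 - 1/336.15))
= 10.35

10.35


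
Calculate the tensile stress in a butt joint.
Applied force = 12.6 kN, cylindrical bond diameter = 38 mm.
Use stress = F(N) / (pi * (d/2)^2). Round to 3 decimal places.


A = pi * 19.0^2 = 1134.1149 mm^2
sigma = 12600.0 / 1134.1149 = 11.110 MPa

11.110


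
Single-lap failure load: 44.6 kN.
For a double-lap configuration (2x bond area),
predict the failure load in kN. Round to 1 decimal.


Failure load = 44.6 * 2 = 89.2 kN

89.2


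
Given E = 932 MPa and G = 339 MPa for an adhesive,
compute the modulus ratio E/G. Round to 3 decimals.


E/G ratio = 932 / 339 = 2.749

2.749


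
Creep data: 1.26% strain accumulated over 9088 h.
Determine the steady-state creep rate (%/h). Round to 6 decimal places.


Rate = 1.26 / 9088 = 0.000139 %/h

0.000139


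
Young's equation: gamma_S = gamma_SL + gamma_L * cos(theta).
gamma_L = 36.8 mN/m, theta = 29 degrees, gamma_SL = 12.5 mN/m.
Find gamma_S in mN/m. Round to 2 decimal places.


cos(29 deg) = 0.874620
gamma_S = 12.5 + 36.8 * 0.874620
= 44.69 mN/m

44.69
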